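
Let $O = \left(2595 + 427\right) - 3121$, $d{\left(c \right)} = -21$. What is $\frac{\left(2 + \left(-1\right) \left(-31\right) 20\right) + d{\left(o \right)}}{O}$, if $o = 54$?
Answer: $- \frac{601}{99} \approx -6.0707$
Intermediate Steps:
$O = -99$ ($O = 3022 - 3121 = -99$)
$\frac{\left(2 + \left(-1\right) \left(-31\right) 20\right) + d{\left(o \right)}}{O} = \frac{\left(2 + \left(-1\right) \left(-31\right) 20\right) - 21}{-99} = \left(\left(2 + 31 \cdot 20\right) - 21\right) \left(- \frac{1}{99}\right) = \left(\left(2 + 620\right) - 21\right) \left(- \frac{1}{99}\right) = \left(622 - 21\right) \left(- \frac{1}{99}\right) = 601 \left(- \frac{1}{99}\right) = - \frac{601}{99}$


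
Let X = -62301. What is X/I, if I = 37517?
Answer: -62301/37517 ≈ -1.6606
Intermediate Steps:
X/I = -62301/37517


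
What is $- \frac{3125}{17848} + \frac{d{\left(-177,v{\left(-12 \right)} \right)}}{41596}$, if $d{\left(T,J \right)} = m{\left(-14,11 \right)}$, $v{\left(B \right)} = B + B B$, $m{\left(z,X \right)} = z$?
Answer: $- \frac{32559343}{185601352} \approx -0.17543$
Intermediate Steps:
$v{\left(B \right)} = B + B^{2}$
$d{\left(T,J \right)} = -14$
$- \frac{3125}{17848} + \frac{d{\left(-177,v{\left(-12 \right)} \right)}}{41596} = - \frac{3125}{17848} - \frac{14}{41596} = \left(-3125\right) \frac{1}{17848} - \frac{7}{20798} = - \frac{3125}{17848} - \frac{7}{20798} = - \frac{32559343}{185601352}$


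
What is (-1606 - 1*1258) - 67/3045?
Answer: -8720947/3045 ≈ -2864.0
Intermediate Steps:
(-1606 - 1*1258) - 67/3045 = (-1606 - 1258) - 67*1/3045 = -2864 - 67/3045 = -8720947/3045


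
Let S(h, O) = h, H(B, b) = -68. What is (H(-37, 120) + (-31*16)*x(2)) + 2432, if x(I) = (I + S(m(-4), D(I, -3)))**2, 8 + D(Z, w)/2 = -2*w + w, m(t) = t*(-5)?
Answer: -237700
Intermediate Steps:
m(t) = -5*t
D(Z, w) = -16 - 2*w (D(Z, w) = -16 + 2*(-2*w + w) = -16 + 2*(-w) = -16 - 2*w)
x(I) = (20 + I)**2 (x(I) = (I - 5*(-4))**2 = (I + 20)**2 = (20 + I)**2)
(H(-37, 120) + (-31*16)*x(2)) + 2432 = (-68 + (-31*16)*(20 + 2)**2) + 2432 = (-68 - 496*22**2) + 2432 = (-68 - 496*484) + 2432 = (-68 - 240064) + 2432 = -240132 + 2432 = -237700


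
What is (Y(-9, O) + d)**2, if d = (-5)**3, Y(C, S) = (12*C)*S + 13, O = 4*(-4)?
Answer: 2611456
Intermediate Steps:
O = -16
Y(C, S) = 13 + 12*C*S (Y(C, S) = 12*C*S + 13 = 13 + 12*C*S)
d = -125
(Y(-9, O) + d)**2 = ((13 + 12*(-9)*(-16)) - 125)**2 = ((13 + 1728) - 125)**2 = (1741 - 125)**2 = 1616**2 = 2611456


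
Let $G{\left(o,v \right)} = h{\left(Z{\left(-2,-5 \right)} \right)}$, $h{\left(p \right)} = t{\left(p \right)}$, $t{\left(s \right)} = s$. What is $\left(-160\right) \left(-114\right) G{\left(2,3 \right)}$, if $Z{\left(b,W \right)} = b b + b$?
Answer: $36480$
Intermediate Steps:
$Z{\left(b,W \right)} = b + b^{2}$ ($Z{\left(b,W \right)} = b^{2} + b = b + b^{2}$)
$h{\left(p \right)} = p$
$G{\left(o,v \right)} = 2$ ($G{\left(o,v \right)} = - 2 \left(1 - 2\right) = \left(-2\right) \left(-1\right) = 2$)
$\left(-160\right) \left(-114\right) G{\left(2,3 \right)} = \left(-160\right) \left(-114\right) 2 = 18240 \cdot 2 = 36480$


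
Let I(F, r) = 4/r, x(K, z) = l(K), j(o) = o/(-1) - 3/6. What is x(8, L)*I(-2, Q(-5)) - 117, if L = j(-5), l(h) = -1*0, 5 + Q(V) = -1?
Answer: -117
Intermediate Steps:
Q(V) = -6 (Q(V) = -5 - 1 = -6)
l(h) = 0
j(o) = -½ - o (j(o) = o*(-1) - 3*⅙ = -o - ½ = -½ - o)
L = 9/2 (L = -½ - 1*(-5) = -½ + 5 = 9/2 ≈ 4.5000)
x(K, z) = 0
x(8, L)*I(-2, Q(-5)) - 117 = 0*(4/(-6)) - 117 = 0*(4*(-⅙)) - 117 = 0*(-⅔) - 117 = 0 - 117 = -117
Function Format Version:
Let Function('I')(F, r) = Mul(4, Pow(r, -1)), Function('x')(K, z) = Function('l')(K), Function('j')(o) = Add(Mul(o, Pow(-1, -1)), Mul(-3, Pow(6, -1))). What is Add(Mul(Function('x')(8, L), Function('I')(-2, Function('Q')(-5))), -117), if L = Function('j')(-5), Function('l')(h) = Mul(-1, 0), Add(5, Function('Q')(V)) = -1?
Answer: -117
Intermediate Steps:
Function('Q')(V) = -6 (Function('Q')(V) = Add(-5, -1) = -6)
Function('l')(h) = 0
Function('j')(o) = Add(Rational(-1, 2), Mul(-1, o)) (Function('j')(o) = Add(Mul(o, -1), Mul(-3, Rational(1, 6))) = Add(Mul(-1, o), Rational(-1, 2)) = Add(Rational(-1, 2), Mul(-1, o)))
L = Rational(9, 2) (L = Add(Rational(-1, 2), Mul(-1, -5)) = Add(Rational(-1, 2), 5) = Rational(9, 2) ≈ 4.5000)
Function('x')(K, z) = 0
Add(Mul(Function('x')(8, L), Function('I')(-2, Function('Q')(-5))), -117) = Add(Mul(0, Mul(4, Pow(-6, -1))), -117) = Add(Mul(0, Mul(4, Rational(-1, 6))), -117) = Add(Mul(0, Rational(-2, 3)), -117) = Add(0, -117) = -117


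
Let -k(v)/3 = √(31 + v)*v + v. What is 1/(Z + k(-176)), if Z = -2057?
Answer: -139/3887411 - 48*I*√145/3887411 ≈ -3.5756e-5 - 0.00014868*I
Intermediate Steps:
k(v) = -3*v - 3*v*√(31 + v) (k(v) = -3*(√(31 + v)*v + v) = -3*(v*√(31 + v) + v) = -3*(v + v*√(31 + v)) = -3*v - 3*v*√(31 + v))
1/(Z + k(-176)) = 1/(-2057 - 3*(-176)*(1 + √(31 - 176))) = 1/(-2057 - 3*(-176)*(1 + √(-145))) = 1/(-2057 - 3*(-176)*(1 + I*√145)) = 1/(-2057 + (528 + 528*I*√145)) = 1/(-1529 + 528*I*√145)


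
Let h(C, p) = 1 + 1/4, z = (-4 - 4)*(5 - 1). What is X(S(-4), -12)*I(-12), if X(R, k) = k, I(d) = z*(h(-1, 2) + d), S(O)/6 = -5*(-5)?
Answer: -4128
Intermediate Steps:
z = -32 (z = -8*4 = -32)
h(C, p) = 5/4 (h(C, p) = 1 + ¼ = 5/4)
S(O) = 150 (S(O) = 6*(-5*(-5)) = 6*25 = 150)
I(d) = -40 - 32*d (I(d) = -32*(5/4 + d) = -40 - 32*d)
X(S(-4), -12)*I(-12) = -12*(-40 - 32*(-12)) = -12*(-40 + 384) = -12*344 = -4128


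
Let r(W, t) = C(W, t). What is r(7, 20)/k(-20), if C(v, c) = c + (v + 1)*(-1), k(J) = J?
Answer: -3/5 ≈ -0.60000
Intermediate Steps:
C(v, c) = -1 + c - v (C(v, c) = c + (1 + v)*(-1) = c + (-1 - v) = -1 + c - v)
r(W, t) = -1 + t - W
r(7, 20)/k(-20) = (-1 + 20 - 1*7)/(-20) = (-1 + 20 - 7)*(-1/20) = 12*(-1/20) = -3/5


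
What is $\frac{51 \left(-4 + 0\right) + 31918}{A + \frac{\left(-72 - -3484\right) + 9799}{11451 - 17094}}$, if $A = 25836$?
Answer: $\frac{16269282}{13252667} \approx 1.2276$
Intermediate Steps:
$\frac{51 \left(-4 + 0\right) + 31918}{A + \frac{\left(-72 - -3484\right) + 9799}{11451 - 17094}} = \frac{51 \left(-4 + 0\right) + 31918}{25836 + \frac{\left(-72 - -3484\right) + 9799}{11451 - 17094}} = \frac{51 \left(-4\right) + 31918}{25836 + \frac{\left(-72 + 3484\right) + 9799}{-5643}} = \frac{-204 + 31918}{25836 + \left(3412 + 9799\right) \left(- \frac{1}{5643}\right)} = \frac{31714}{25836 + 13211 \left(- \frac{1}{5643}\right)} = \frac{31714}{25836 - \frac{1201}{513}} = \frac{31714}{\frac{13252667}{513}} = 31714 \cdot \frac{513}{13252667} = \frac{16269282}{13252667}$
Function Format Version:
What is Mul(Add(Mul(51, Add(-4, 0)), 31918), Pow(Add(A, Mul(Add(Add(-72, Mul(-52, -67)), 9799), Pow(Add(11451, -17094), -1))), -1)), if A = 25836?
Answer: Rational(16269282, 13252667) ≈ 1.2276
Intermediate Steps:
Mul(Add(Mul(51, Add(-4, 0)), 31918), Pow(Add(A, Mul(Add(Add(-72, Mul(-52, -67)), 9799), Pow(Add(11451, -17094), -1))), -1)) = Mul(Add(Mul(51, Add(-4, 0)), 31918), Pow(Add(25836, Mul(Add(Add(-72, Mul(-52, -67)), 9799), Pow(Add(11451, -17094), -1))), -1)) = Mul(Add(Mul(51, -4), 31918), Pow(Add(25836, Mul(Add(Add(-72, 3484), 9799), Pow(-5643, -1))), -1)) = Mul(Add(-204, 31918), Pow(Add(25836, Mul(Add(3412, 9799), Rational(-1, 5643))), -1)) = Mul(31714, Pow(Add(25836, Mul(13211, Rational(-1, 5643))), -1)) = Mul(31714, Pow(Add(25836, Rational(-1201, 513)), -1)) = Mul(31714, Pow(Rational(13252667, 513), -1)) = Mul(31714, Rational(513, 13252667)) = Rational(16269282, 13252667)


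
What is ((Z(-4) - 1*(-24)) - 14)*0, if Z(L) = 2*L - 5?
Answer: 0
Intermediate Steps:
Z(L) = -5 + 2*L
((Z(-4) - 1*(-24)) - 14)*0 = (((-5 + 2*(-4)) - 1*(-24)) - 14)*0 = (((-5 - 8) + 24) - 14)*0 = ((-13 + 24) - 14)*0 = (11 - 14)*0 = -3*0 = 0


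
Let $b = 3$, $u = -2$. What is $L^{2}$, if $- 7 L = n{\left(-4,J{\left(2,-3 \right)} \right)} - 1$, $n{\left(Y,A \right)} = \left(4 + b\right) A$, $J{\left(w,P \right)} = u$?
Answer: $\frac{225}{49} \approx 4.5918$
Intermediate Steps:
$J{\left(w,P \right)} = -2$
$n{\left(Y,A \right)} = 7 A$ ($n{\left(Y,A \right)} = \left(4 + 3\right) A = 7 A$)
$L = \frac{15}{7}$ ($L = - \frac{7 \left(-2\right) - 1}{7} = - \frac{-14 - 1}{7} = \left(- \frac{1}{7}\right) \left(-15\right) = \frac{15}{7} \approx 2.1429$)
$L^{2} = \left(\frac{15}{7}\right)^{2} = \frac{225}{49}$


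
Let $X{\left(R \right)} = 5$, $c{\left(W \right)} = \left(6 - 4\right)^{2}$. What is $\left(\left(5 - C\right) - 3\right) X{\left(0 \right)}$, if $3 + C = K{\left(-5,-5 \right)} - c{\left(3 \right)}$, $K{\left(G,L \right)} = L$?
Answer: $70$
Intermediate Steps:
$c{\left(W \right)} = 4$ ($c{\left(W \right)} = 2^{2} = 4$)
$C = -12$ ($C = -3 - 9 = -12$)
$\left(\left(5 - C\right) - 3\right) X{\left(0 \right)} = \left(\left(5 - -12\right) - 3\right) 5 = \left(\left(5 + 12\right) - 3\right) 5 = \left(17 - 3\right) 5 = 14 \cdot 5 = 70$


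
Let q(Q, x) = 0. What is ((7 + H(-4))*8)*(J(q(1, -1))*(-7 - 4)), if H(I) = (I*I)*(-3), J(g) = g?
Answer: 0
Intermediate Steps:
H(I) = -3*I² (H(I) = I²*(-3) = -3*I²)
((7 + H(-4))*8)*(J(q(1, -1))*(-7 - 4)) = ((7 - 3*(-4)²)*8)*(0*(-7 - 4)) = ((7 - 3*16)*8)*(0*(-11)) = ((7 - 48)*8)*0 = -41*8*0 = -328*0 = 0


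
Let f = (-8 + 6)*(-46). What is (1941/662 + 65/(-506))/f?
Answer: 234779/7704356 ≈ 0.030474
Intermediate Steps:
f = 92 (f = -2*(-46) = 92)
(1941/662 + 65/(-506))/f = (1941/662 + 65/(-506))/92 = (1941*(1/662) + 65*(-1/506))*(1/92) = (1941/662 - 65/506)*(1/92) = (234779/83743)*(1/92) = 234779/7704356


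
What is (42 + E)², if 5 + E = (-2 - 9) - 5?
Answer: 441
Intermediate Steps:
E = -21 (E = -5 + ((-2 - 9) - 5) = -5 + (-11 - 5) = -5 - 16 = -21)
(42 + E)² = (42 - 21)² = 21² = 441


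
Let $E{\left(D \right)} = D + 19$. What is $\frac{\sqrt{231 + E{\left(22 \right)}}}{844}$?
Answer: $\frac{\sqrt{17}}{211} \approx 0.019541$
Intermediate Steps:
$E{\left(D \right)} = 19 + D$
$\frac{\sqrt{231 + E{\left(22 \right)}}}{844} = \frac{\sqrt{231 + \left(19 + 22\right)}}{844} = \sqrt{231 + 41} \cdot \frac{1}{844} = \sqrt{272} \cdot \frac{1}{844} = 4 \sqrt{17} \cdot \frac{1}{844} = \frac{\sqrt{17}}{211}$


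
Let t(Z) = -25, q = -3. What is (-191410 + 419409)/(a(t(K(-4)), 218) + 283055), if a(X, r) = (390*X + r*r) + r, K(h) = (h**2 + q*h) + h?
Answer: 227999/321047 ≈ 0.71017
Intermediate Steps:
K(h) = h**2 - 2*h (K(h) = (h**2 - 3*h) + h = h**2 - 2*h)
a(X, r) = r + r**2 + 390*X (a(X, r) = (390*X + r**2) + r = (r**2 + 390*X) + r = r + r**2 + 390*X)
(-191410 + 419409)/(a(t(K(-4)), 218) + 283055) = (-191410 + 419409)/((218 + 218**2 + 390*(-25)) + 283055) = 227999/((218 + 47524 - 9750) + 283055) = 227999/(37992 + 283055) = 227999/321047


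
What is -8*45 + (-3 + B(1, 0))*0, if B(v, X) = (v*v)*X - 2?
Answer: -360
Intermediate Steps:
B(v, X) = -2 + X*v**2 (B(v, X) = v**2*X - 2 = X*v**2 - 2 = -2 + X*v**2)
-8*45 + (-3 + B(1, 0))*0 = -8*45 + (-3 + (-2 + 0*1**2))*0 = -360 + (-3 + (-2 + 0*1))*0 = -360 + (-3 + (-2 + 0))*0 = -360 + (-3 - 2)*0 = -360 - 5*0 = -360 + 0 = -360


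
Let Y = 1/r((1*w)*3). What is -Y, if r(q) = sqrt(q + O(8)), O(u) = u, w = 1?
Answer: -sqrt(11)/11 ≈ -0.30151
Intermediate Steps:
r(q) = sqrt(8 + q) (r(q) = sqrt(q + 8) = sqrt(8 + q))
Y = sqrt(11)/11 (Y = 1/(sqrt(8 + (1*1)*3)) = 1/(sqrt(8 + 1*3)) = 1/(sqrt(8 + 3)) = 1/(sqrt(11)) = sqrt(11)/11 ≈ 0.30151)
-Y = -sqrt(11)/11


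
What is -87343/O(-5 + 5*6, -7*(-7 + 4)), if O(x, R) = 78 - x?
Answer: -87343/53 ≈ -1648.0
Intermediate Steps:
-87343/O(-5 + 5*6, -7*(-7 + 4)) = -87343/(78 - (-5 + 5*6)) = -87343/(78 - (-5 + 30)) = -87343/(78 - 1*25) = -87343/(78 - 25) = -87343/53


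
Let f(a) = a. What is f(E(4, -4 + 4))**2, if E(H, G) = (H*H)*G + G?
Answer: 0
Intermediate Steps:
E(H, G) = G + G*H**2 (E(H, G) = H**2*G + G = G*H**2 + G = G + G*H**2)
f(E(4, -4 + 4))**2 = ((-4 + 4)*(1 + 4**2))**2 = (0*(1 + 16))**2 = (0*17)**2 = 0**2 = 0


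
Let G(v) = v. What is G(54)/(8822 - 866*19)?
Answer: -3/424 ≈ -0.0070755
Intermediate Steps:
G(54)/(8822 - 866*19) = 54/(8822 - 866*19) = 54/(8822 - 1*16454) = 54/(8822 - 16454) = 54/(-7632) = 54*(-1/7632) = -3/424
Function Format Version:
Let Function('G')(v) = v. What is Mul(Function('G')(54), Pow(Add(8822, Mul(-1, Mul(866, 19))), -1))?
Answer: Rational(-3, 424) ≈ -0.0070755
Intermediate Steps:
Mul(Function('G')(54), Pow(Add(8822, Mul(-1, Mul(866, 19))), -1)) = Mul(54, Pow(Add(8822, Mul(-1, Mul(866, 19))), -1)) = Mul(54, Pow(Add(8822, Mul(-1, 16454)), -1)) = Mul(54, Pow(Add(8822, -16454), -1)) = Mul(54, Pow(-7632, -1)) = Mul(54, Rational(-1, 7632)) = Rational(-3, 424)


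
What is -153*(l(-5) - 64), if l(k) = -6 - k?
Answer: 9945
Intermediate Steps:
-153*(l(-5) - 64) = -153*((-6 - 1*(-5)) - 64) = -153*((-6 + 5) - 64) = -153*(-1 - 64) = -153*(-65) = 9945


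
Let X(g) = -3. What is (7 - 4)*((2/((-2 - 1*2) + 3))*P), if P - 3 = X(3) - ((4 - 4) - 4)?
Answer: -24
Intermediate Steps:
P = 4 (P = 3 + (-3 - ((4 - 4) - 4)) = 3 + (-3 - (0 - 4)) = 3 + (-3 - 1*(-4)) = 3 + (-3 + 4) = 3 + 1 = 4)
(7 - 4)*((2/((-2 - 1*2) + 3))*P) = (7 - 4)*((2/((-2 - 1*2) + 3))*4) = 3*((2/((-2 - 2) + 3))*4) = 3*((2/(-4 + 3))*4) = 3*((2/(-1))*4) = 3*((2*(-1))*4) = 3*(-2*4) = 3*(-8) = -24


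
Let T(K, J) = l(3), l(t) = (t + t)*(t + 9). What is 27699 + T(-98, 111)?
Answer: 27771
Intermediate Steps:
l(t) = 2*t*(9 + t) (l(t) = (2*t)*(9 + t) = 2*t*(9 + t))
T(K, J) = 72 (T(K, J) = 2*3*(9 + 3) = 2*3*12 = 72)
27699 + T(-98, 111) = 27699 + 72 = 27771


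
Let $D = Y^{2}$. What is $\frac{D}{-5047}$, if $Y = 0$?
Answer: $0$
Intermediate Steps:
$D = 0$ ($D = 0^{2} = 0$)
$\frac{D}{-5047} = \frac{0}{-5047} = 0 \left(- \frac{1}{5047}\right) = 0$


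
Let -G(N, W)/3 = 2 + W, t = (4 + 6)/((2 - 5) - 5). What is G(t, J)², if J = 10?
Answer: 1296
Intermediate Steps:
t = -5/4 (t = 10/(-3 - 5) = 10/(-8) = 10*(-⅛) = -5/4 ≈ -1.2500)
G(N, W) = -6 - 3*W (G(N, W) = -3*(2 + W) = -6 - 3*W)
G(t, J)² = (-6 - 3*10)² = (-6 - 30)² = (-36)² = 1296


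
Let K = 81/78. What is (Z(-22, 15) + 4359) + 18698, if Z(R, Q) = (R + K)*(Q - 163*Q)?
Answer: 961916/13 ≈ 73994.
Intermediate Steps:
K = 27/26 (K = 81*(1/78) = 27/26 ≈ 1.0385)
Z(R, Q) = -162*Q*(27/26 + R) (Z(R, Q) = (R + 27/26)*(Q - 163*Q) = (27/26 + R)*(-162*Q) = -162*Q*(27/26 + R))
(Z(-22, 15) + 4359) + 18698 = (-81/13*15*(27 + 26*(-22)) + 4359) + 18698 = (-81/13*15*(27 - 572) + 4359) + 18698 = (-81/13*15*(-545) + 4359) + 18698 = (662175/13 + 4359) + 18698 = 718842/13 + 18698 = 961916/13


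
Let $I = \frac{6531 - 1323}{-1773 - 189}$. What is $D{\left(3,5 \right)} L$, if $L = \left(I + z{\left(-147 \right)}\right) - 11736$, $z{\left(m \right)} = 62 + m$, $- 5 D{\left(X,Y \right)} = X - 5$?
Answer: $- \frac{1546534}{327} \approx -4729.5$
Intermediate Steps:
$I = - \frac{868}{327}$ ($I = \frac{5208}{-1962} = 5208 \left(- \frac{1}{1962}\right) = - \frac{868}{327} \approx -2.6544$)
$D{\left(X,Y \right)} = 1 - \frac{X}{5}$ ($D{\left(X,Y \right)} = - \frac{X - 5}{5} = - \frac{-5 + X}{5} = 1 - \frac{X}{5}$)
$L = - \frac{3866335}{327}$ ($L = \left(- \frac{868}{327} + \left(62 - 147\right)\right) - 11736 = \left(- \frac{868}{327} - 85\right) - 11736 = - \frac{28663}{327} - 11736 = - \frac{3866335}{327} \approx -11824.0$)
$D{\left(3,5 \right)} L = \left(1 - \frac{3}{5}\right) \left(- \frac{3866335}{327}\right) = \frac{2}{5} \left(- \frac{3866335}{327}\right) = - \frac{1546534}{327}$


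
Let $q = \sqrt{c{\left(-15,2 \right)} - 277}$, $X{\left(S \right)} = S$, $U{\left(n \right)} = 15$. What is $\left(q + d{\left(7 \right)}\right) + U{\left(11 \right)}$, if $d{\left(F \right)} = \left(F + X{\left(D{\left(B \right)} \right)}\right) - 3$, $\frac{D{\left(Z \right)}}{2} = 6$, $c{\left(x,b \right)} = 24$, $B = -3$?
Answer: $31 + i \sqrt{253} \approx 31.0 + 15.906 i$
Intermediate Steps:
$D{\left(Z \right)} = 12$ ($D{\left(Z \right)} = 2 \cdot 6 = 12$)
$q = i \sqrt{253}$ ($q = \sqrt{24 - 277} = \sqrt{-253} = i \sqrt{253} \approx 15.906 i$)
$d{\left(F \right)} = 9 + F$ ($d{\left(F \right)} = \left(F + 12\right) - 3 = \left(12 + F\right) - 3 = 9 + F$)
$\left(q + d{\left(7 \right)}\right) + U{\left(11 \right)} = \left(i \sqrt{253} + \left(9 + 7\right)\right) + 15 = \left(i \sqrt{253} + 16\right) + 15 = \left(16 + i \sqrt{253}\right) + 15 = 31 + i \sqrt{253}$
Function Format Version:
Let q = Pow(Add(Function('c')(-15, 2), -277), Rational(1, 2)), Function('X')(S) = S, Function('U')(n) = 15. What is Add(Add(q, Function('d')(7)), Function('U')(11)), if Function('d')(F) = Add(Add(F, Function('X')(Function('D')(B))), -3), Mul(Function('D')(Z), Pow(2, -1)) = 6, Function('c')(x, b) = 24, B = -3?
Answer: Add(31, Mul(I, Pow(253, Rational(1, 2)))) ≈ Add(31.000, Mul(15.906, I))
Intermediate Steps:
Function('D')(Z) = 12 (Function('D')(Z) = Mul(2, 6) = 12)
q = Mul(I, Pow(253, Rational(1, 2))) (q = Pow(Add(24, -277), Rational(1, 2)) = Pow(-253, Rational(1, 2)) = Mul(I, Pow(253, Rational(1, 2))) ≈ Mul(15.906, I))
Function('d')(F) = Add(9, F) (Function('d')(F) = Add(Add(F, 12), -3) = Add(Add(12, F), -3) = Add(9, F))
Add(Add(q, Function('d')(7)), Function('U')(11)) = Add(Add(Mul(I, Pow(253, Rational(1, 2))), Add(9, 7)), 15) = Add(Add(Mul(I, Pow(253, Rational(1, 2))), 16), 15) = Add(Add(16, Mul(I, Pow(253, Rational(1, 2)))), 15) = Add(31, Mul(I, Pow(253, Rational(1, 2))))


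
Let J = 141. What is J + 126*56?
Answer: 7197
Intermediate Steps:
J + 126*56 = 141 + 126*56 = 141 + 7056 = 7197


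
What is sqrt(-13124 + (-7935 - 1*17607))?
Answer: I*sqrt(38666) ≈ 196.64*I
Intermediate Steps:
sqrt(-13124 + (-7935 - 1*17607)) = sqrt(-13124 + (-7935 - 17607)) = sqrt(-13124 - 25542) = sqrt(-38666) = I*sqrt(38666)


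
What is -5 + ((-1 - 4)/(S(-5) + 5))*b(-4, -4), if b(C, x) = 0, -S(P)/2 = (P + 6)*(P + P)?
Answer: -5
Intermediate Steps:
S(P) = -4*P*(6 + P) (S(P) = -2*(P + 6)*(P + P) = -2*(6 + P)*2*P = -4*P*(6 + P))
-5 + ((-1 - 4)/(S(-5) + 5))*b(-4, -4) = -5 + ((-1 - 4)/(-4*(-5)*(6 - 5) + 5))*0 = -5 - 5/(-4*(-5)*1 + 5)*0 = -5 - 5/(20 + 5)*0 = -5 - 5/25*0 = -5 - 5*1/25*0 = -5 - ⅕*0 = -5 + 0 = -5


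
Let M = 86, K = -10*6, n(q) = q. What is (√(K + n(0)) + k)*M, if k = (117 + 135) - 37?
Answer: 18490 + 172*I*√15 ≈ 18490.0 + 666.15*I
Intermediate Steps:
k = 215 (k = 252 - 37 = 215)
K = -60
(√(K + n(0)) + k)*M = (√(-60 + 0) + 215)*86 = (√(-60) + 215)*86 = (2*I*√15 + 215)*86 = (215 + 2*I*√15)*86 = 18490 + 172*I*√15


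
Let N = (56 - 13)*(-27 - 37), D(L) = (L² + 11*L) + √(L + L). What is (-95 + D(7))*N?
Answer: -85312 - 2752*√14 ≈ -95609.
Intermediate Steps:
D(L) = L² + 11*L + √2*√L (D(L) = (L² + 11*L) + √(2*L) = (L² + 11*L) + √2*√L = L² + 11*L + √2*√L)
N = -2752 (N = 43*(-64) = -2752)
(-95 + D(7))*N = (-95 + (7² + 11*7 + √2*√7))*(-2752) = (-95 + (49 + 77 + √14))*(-2752) = (-95 + (126 + √14))*(-2752) = (31 + √14)*(-2752) = -85312 - 2752*√14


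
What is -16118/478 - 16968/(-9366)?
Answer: -1700601/53297 ≈ -31.908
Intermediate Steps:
-16118/478 - 16968/(-9366) = -16118*1/478 - 16968*(-1/9366) = -8059/239 + 404/223 = -1700601/53297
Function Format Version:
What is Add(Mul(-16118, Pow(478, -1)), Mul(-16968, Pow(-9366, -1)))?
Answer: Rational(-1700601, 53297) ≈ -31.908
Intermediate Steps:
Add(Mul(-16118, Pow(478, -1)), Mul(-16968, Pow(-9366, -1))) = Add(Mul(-16118, Rational(1, 478)), Mul(-16968, Rational(-1, 9366))) = Add(Rational(-8059, 239), Rational(404, 223)) = Rational(-1700601, 53297)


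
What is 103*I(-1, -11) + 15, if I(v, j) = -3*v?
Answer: 324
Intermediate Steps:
103*I(-1, -11) + 15 = 103*(-3*(-1)) + 15 = 103*3 + 15 = 309 + 15 = 324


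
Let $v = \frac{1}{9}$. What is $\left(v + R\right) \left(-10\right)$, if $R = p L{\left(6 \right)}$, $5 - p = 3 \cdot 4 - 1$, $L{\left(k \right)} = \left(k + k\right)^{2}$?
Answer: $\frac{77750}{9} \approx 8638.9$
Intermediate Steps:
$L{\left(k \right)} = 4 k^{2}$ ($L{\left(k \right)} = \left(2 k\right)^{2} = 4 k^{2}$)
$p = -6$ ($p = 5 - \left(3 \cdot 4 - 1\right) = 5 - \left(12 - 1\right) = 5 - 11 = -6$)
$v = \frac{1}{9} \approx 0.11111$
$R = -864$ ($R = - 6 \cdot 4 \cdot 6^{2} = - 6 \cdot 4 \cdot 36 = \left(-6\right) 144 = -864$)
$\left(v + R\right) \left(-10\right) = \left(\frac{1}{9} - 864\right) \left(-10\right) = \left(- \frac{7775}{9}\right) \left(-10\right) = \frac{77750}{9}$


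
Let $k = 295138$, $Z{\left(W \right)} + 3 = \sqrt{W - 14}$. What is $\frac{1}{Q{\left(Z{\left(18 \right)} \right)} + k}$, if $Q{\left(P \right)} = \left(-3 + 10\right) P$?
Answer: $\frac{1}{295131} \approx 3.3883 \cdot 10^{-6}$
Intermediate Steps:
$Z{\left(W \right)} = -3 + \sqrt{-14 + W}$ ($Z{\left(W \right)} = -3 + \sqrt{W - 14} = -3 + \sqrt{-14 + W}$)
$Q{\left(P \right)} = 7 P$
$\frac{1}{Q{\left(Z{\left(18 \right)} \right)} + k} = \frac{1}{7 \left(-3 + \sqrt{-14 + 18}\right) + 295138} = \frac{1}{7 \left(-3 + \sqrt{4}\right) + 295138} = \frac{1}{7 \left(-3 + 2\right) + 295138} = \frac{1}{7 \left(-1\right) + 295138} = \frac{1}{-7 + 295138} = \frac{1}{295131}$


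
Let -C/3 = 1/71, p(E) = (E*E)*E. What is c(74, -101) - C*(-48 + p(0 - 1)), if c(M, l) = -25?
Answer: -1922/71 ≈ -27.070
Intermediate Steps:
p(E) = E³ (p(E) = E²*E = E³)
C = -3/71 ≈ -0.042253
c(74, -101) - C*(-48 + p(0 - 1)) = -25 - (-3)*(-48 + (0 - 1)³)/71 = -25 - (-3)*(-48 + (-1)³)/71 = -25 - (-3)*(-48 - 1)/71 = -25 - (-3)*(-49)/71 = -25 - 1*147/71 = -25 - 147/71 = -1922/71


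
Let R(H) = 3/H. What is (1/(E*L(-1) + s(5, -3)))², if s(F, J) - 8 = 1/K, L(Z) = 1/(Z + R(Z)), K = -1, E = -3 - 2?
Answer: 16/1089 ≈ 0.014692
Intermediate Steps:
E = -5
L(Z) = 1/(Z + 3/Z)
s(F, J) = 7 (s(F, J) = 8 + 1/(-1) = 8 - 1 = 7)
(1/(E*L(-1) + s(5, -3)))² = (1/(-(-5)/(3 + (-1)²) + 7))² = (1/(-(-5)/(3 + 1) + 7))² = (1/(-(-5)/4 + 7))² = (1/(-5*(-¼) + 7))² = (1/(5/4 + 7))² = (1/(33/4))² = (4/33)² = 16/1089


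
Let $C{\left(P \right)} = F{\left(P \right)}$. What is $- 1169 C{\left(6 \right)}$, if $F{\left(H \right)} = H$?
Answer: $-7014$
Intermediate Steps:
$C{\left(P \right)} = P$
$- 1169 C{\left(6 \right)} = \left(-1169\right) 6 = -7014$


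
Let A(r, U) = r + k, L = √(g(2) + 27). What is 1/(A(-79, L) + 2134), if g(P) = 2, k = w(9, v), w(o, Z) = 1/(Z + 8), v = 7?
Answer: 15/30826 ≈ 0.00048660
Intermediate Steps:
w(o, Z) = 1/(8 + Z)
k = 1/15 (k = 1/(8 + 7) = 1/15 ≈ 0.066667)
L = √29 (L = √(2 + 27) = √29 ≈ 5.3852)
A(r, U) = 1/15 + r (A(r, U) = r + 1/15 = 1/15 + r)
1/(A(-79, L) + 2134) = 1/((1/15 - 79) + 2134) = 1/(-1184/15 + 2134) = 1/(30826/15) = 15/30826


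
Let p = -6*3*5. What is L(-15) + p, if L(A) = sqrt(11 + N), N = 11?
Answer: -90 + sqrt(22) ≈ -85.310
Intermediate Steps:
L(A) = sqrt(22) (L(A) = sqrt(11 + 11) = sqrt(22))
p = -90 (p = -18*5 = -90)
L(-15) + p = sqrt(22) - 90 = -90 + sqrt(22)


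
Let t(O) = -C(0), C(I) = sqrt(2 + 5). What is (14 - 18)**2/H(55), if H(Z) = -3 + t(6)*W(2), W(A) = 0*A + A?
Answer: 48/19 - 32*sqrt(7)/19 ≈ -1.9297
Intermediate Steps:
C(I) = sqrt(7)
W(A) = A (W(A) = 0 + A = A)
t(O) = -sqrt(7)
H(Z) = -3 - 2*sqrt(7) (H(Z) = -3 - sqrt(7)*2 = -3 - 2*sqrt(7))
(14 - 18)**2/H(55) = (14 - 18)**2/(-3 - 2*sqrt(7)) = (-4)**2/(-3 - 2*sqrt(7)) = 16/(-3 - 2*sqrt(7))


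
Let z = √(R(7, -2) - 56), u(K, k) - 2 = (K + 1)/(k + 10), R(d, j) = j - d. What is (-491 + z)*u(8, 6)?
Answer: -20131/16 + 41*I*√65/16 ≈ -1258.2 + 20.66*I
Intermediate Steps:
u(K, k) = 2 + (1 + K)/(10 + k) (u(K, k) = 2 + (K + 1)/(k + 10) = 2 + (1 + K)/(10 + k))
z = I*√65 (z = √((-2 - 1*7) - 56) = √((-2 - 7) - 56) = √(-9 - 56) = √(-65) = I*√65 ≈ 8.0623*I)
(-491 + z)*u(8, 6) = (-491 + I*√65)*((21 + 8 + 2*6)/(10 + 6)) = (-491 + I*√65)*((21 + 8 + 12)/16) = (-491 + I*√65)*((1/16)*41) = (-491 + I*√65)*(41/16) = -20131/16 + 41*I*√65/16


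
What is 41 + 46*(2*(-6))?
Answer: -511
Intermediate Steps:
41 + 46*(2*(-6)) = 41 + 46*(-12) = 41 - 552 = -511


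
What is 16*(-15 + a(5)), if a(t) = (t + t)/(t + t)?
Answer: -224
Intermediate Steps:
a(t) = 1 (a(t) = (2*t)/((2*t)) = (2*t)*(1/(2*t)) = 1)
16*(-15 + a(5)) = 16*(-15 + 1) = 16*(-14) = -224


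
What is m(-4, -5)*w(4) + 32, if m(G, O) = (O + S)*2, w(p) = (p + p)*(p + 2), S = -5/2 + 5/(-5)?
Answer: -784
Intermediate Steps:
S = -7/2 (S = -5*1/2 + 5*(-1/5) = -5/2 - 1 = -7/2 ≈ -3.5000)
w(p) = 2*p*(2 + p) (w(p) = (2*p)*(2 + p) = 2*p*(2 + p))
m(G, O) = -7 + 2*O (m(G, O) = (O - 7/2)*2 = (-7/2 + O)*2 = -7 + 2*O)
m(-4, -5)*w(4) + 32 = (-7 + 2*(-5))*(2*4*(2 + 4)) + 32 = (-7 - 10)*(2*4*6) + 32 = -17*48 + 32 = -816 + 32 = -784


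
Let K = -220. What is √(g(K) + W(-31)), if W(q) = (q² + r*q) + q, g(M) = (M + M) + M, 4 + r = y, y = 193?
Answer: 9*I*√69 ≈ 74.76*I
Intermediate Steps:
r = 189 (r = -4 + 193 = 189)
g(M) = 3*M (g(M) = 2*M + M = 3*M)
W(q) = q² + 190*q (W(q) = (q² + 189*q) + q = q² + 190*q)
√(g(K) + W(-31)) = √(3*(-220) - 31*(190 - 31)) = √(-660 - 31*159) = √(-660 - 4929) = √(-5589) = 9*I*√69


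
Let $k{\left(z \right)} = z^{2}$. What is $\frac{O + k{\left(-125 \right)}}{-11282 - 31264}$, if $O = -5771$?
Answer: $- \frac{4927}{21273} \approx -0.23161$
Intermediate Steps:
$\frac{O + k{\left(-125 \right)}}{-11282 - 31264} = \frac{-5771 + \left(-125\right)^{2}}{-11282 - 31264} = \frac{-5771 + 15625}{-42546} = 9854 \left(- \frac{1}{42546}\right) = - \frac{4927}{21273}$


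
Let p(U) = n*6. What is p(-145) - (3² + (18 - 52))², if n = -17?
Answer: -727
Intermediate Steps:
p(U) = -102 (p(U) = -17*6 = -102)
p(-145) - (3² + (18 - 52))² = -102 - (3² + (18 - 52))² = -102 - (9 - 34)² = -102 - 1*(-25)² = -102 - 1*625 = -102 - 625 = -727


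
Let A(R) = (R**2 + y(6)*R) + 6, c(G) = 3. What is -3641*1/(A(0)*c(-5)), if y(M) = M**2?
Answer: -3641/18 ≈ -202.28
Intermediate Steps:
A(R) = 6 + R**2 + 36*R (A(R) = (R**2 + 6**2*R) + 6 = (R**2 + 36*R) + 6 = 6 + R**2 + 36*R)
-3641*1/(A(0)*c(-5)) = -3641*1/(3*(6 + 0**2 + 36*0)) = -3641*1/(3*(6 + 0 + 0)) = -3641/(3*6) = -3641/18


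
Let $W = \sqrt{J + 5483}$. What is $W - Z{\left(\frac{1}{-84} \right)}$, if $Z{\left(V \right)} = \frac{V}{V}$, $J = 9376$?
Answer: $-1 + 3 \sqrt{1651} \approx 120.9$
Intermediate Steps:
$Z{\left(V \right)} = 1$
$W = 3 \sqrt{1651}$ ($W = \sqrt{9376 + 5483} = \sqrt{14859} = 3 \sqrt{1651} \approx 121.9$)
$W - Z{\left(\frac{1}{-84} \right)} = 3 \sqrt{1651} - 1 = -1 + 3 \sqrt{1651}$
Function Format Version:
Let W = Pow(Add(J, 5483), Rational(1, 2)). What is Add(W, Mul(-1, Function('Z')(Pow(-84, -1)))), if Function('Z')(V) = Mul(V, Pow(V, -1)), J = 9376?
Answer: Add(-1, Mul(3, Pow(1651, Rational(1, 2)))) ≈ 120.90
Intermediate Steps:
Function('Z')(V) = 1
W = Mul(3, Pow(1651, Rational(1, 2))) (W = Pow(Add(9376, 5483), Rational(1, 2)) = Pow(14859, Rational(1, 2)) = Mul(3, Pow(1651, Rational(1, 2))) ≈ 121.90)
Add(W, Mul(-1, Function('Z')(Pow(-84, -1)))) = Add(Mul(3, Pow(1651, Rational(1, 2))), Mul(-1, 1)) = Add(Mul(3, Pow(1651, Rational(1, 2))), -1) = Add(-1, Mul(3, Pow(1651, Rational(1, 2))))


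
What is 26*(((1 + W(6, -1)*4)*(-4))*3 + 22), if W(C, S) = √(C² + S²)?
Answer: 260 - 1248*√37 ≈ -7331.3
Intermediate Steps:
26*(((1 + W(6, -1)*4)*(-4))*3 + 22) = 26*(((1 + √(6² + (-1)²)*4)*(-4))*3 + 22) = 26*(((1 + √(36 + 1)*4)*(-4))*3 + 22) = 26*(((1 + √37*4)*(-4))*3 + 22) = 26*(((1 + 4*√37)*(-4))*3 + 22) = 26*((-4 - 16*√37)*3 + 22) = 26*((-12 - 48*√37) + 22) = 26*(10 - 48*√37) = 260 - 1248*√37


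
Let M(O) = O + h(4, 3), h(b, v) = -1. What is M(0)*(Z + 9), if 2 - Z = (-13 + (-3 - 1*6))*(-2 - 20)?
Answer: 473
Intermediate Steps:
Z = -482 (Z = 2 - (-13 + (-3 - 1*6))*(-2 - 20) = 2 - (-13 + (-3 - 6))*(-22) = 2 - (-13 - 9)*(-22) = 2 - (-22)*(-22) = 2 - 1*484 = 2 - 484 = -482)
M(O) = -1 + O (M(O) = O - 1 = -1 + O)
M(0)*(Z + 9) = (-1 + 0)*(-482 + 9) = -1*(-473) = 473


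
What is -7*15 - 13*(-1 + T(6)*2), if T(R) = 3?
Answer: -170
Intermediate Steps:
-7*15 - 13*(-1 + T(6)*2) = -7*15 - 13*(-1 + 3*2) = -105 - 13*(-1 + 6) = -105 - 13*5 = -105 - 65 = -170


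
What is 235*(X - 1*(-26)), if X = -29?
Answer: -705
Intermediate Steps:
235*(X - 1*(-26)) = 235*(-29 - 1*(-26)) = 235*(-29 + 26) = 235*(-3) = -705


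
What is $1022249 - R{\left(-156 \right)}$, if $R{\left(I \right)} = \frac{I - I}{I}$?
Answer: $1022249$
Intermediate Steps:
$R{\left(I \right)} = 0$ ($R{\left(I \right)} = \frac{0}{I} = 0$)
$1022249 - R{\left(-156 \right)} = 1022249 - 0 = 1022249 + 0 = 1022249$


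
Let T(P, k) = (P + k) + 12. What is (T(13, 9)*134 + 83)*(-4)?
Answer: -18556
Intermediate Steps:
T(P, k) = 12 + P + k
(T(13, 9)*134 + 83)*(-4) = ((12 + 13 + 9)*134 + 83)*(-4) = (34*134 + 83)*(-4) = (4556 + 83)*(-4) = 4639*(-4) = -18556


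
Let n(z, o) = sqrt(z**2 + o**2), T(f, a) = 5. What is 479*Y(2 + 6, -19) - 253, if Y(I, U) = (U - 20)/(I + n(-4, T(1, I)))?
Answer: -155267/23 + 18681*sqrt(41)/23 ≈ -1550.0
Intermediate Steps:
n(z, o) = sqrt(o**2 + z**2)
Y(I, U) = (-20 + U)/(I + sqrt(41)) (Y(I, U) = (U - 20)/(I + sqrt(5**2 + (-4)**2)) = (-20 + U)/(I + sqrt(25 + 16)) = (-20 + U)/(I + sqrt(41)))
479*Y(2 + 6, -19) - 253 = 479*((-20 - 19)/((2 + 6) + sqrt(41))) - 253 = 479*(-39/(8 + sqrt(41))) - 253 = -18681/(8 + sqrt(41)) - 253 = -253 - 18681/(8 + sqrt(41))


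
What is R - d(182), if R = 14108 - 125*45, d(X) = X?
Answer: 8301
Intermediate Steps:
R = 8483 (R = 14108 - 1*5625 = 14108 - 5625 = 8483)
R - d(182) = 8483 - 1*182 = 8483 - 182 = 8301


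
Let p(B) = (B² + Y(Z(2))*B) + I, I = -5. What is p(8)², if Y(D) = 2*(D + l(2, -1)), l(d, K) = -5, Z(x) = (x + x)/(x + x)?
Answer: 25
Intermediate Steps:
Z(x) = 1 (Z(x) = (2*x)/((2*x)) = (2*x)*(1/(2*x)) = 1)
Y(D) = -10 + 2*D (Y(D) = 2*(D - 5) = 2*(-5 + D) = -10 + 2*D)
p(B) = -5 + B² - 8*B (p(B) = (B² + (-10 + 2*1)*B) - 5 = (B² + (-10 + 2)*B) - 5 = (B² - 8*B) - 5 = -5 + B² - 8*B)
p(8)² = (-5 + 8² - 8*8)² = (-5 + 64 - 64)² = (-5)² = 25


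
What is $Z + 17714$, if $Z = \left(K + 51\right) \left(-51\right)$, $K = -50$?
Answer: $17663$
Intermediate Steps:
$Z = -51$ ($Z = \left(-50 + 51\right) \left(-51\right) = 1 \left(-51\right) = -51$)
$Z + 17714 = -51 + 17714 = 17663$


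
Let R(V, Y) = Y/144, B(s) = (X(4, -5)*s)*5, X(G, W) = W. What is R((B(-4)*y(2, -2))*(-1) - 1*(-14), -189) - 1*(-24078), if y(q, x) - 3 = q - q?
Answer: 385227/16 ≈ 24077.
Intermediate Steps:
y(q, x) = 3 (y(q, x) = 3 + (q - q) = 3 + 0 = 3)
B(s) = -25*s (B(s) = -5*s*5 = -25*s)
R(V, Y) = Y/144 (R(V, Y) = Y*(1/144) = Y/144)
R((B(-4)*y(2, -2))*(-1) - 1*(-14), -189) - 1*(-24078) = (1/144)*(-189) - 1*(-24078) = -21/16 + 24078 = 385227/16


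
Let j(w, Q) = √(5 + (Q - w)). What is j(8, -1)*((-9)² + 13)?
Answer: 188*I ≈ 188.0*I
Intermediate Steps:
j(w, Q) = √(5 + Q - w)
j(8, -1)*((-9)² + 13) = √(5 - 1 - 1*8)*((-9)² + 13) = √(5 - 1 - 8)*(81 + 13) = √(-4)*94 = (2*I)*94 = 188*I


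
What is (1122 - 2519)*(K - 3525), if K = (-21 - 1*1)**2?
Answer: 4248277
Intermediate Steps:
K = 484 (K = (-21 - 1)**2 = (-22)**2 = 484)
(1122 - 2519)*(K - 3525) = (1122 - 2519)*(484 - 3525) = -1397*(-3041) = 4248277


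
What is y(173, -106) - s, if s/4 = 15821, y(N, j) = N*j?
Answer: -81622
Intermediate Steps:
s = 63284 (s = 4*15821 = 63284)
y(173, -106) - s = 173*(-106) - 1*63284 = -18338 - 63284 = -81622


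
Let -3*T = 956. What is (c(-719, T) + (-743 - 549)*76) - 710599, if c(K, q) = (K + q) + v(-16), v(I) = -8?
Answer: -2429510/3 ≈ -8.0984e+5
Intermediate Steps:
T = -956/3 (T = -⅓*956 = -956/3 ≈ -318.67)
c(K, q) = -8 + K + q (c(K, q) = (K + q) - 8 = -8 + K + q)
(c(-719, T) + (-743 - 549)*76) - 710599 = ((-8 - 719 - 956/3) + (-743 - 549)*76) - 710599 = (-3137/3 - 1292*76) - 710599 = (-3137/3 - 98192) - 710599 = -297713/3 - 710599 = -2429510/3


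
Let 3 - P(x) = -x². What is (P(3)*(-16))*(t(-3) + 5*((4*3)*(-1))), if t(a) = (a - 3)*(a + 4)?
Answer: 12672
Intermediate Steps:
t(a) = (-3 + a)*(4 + a)
P(x) = 3 + x² (P(x) = 3 - (-1)*x² = 3 + x²)
(P(3)*(-16))*(t(-3) + 5*((4*3)*(-1))) = ((3 + 3²)*(-16))*((-12 - 3 + (-3)²) + 5*((4*3)*(-1))) = ((3 + 9)*(-16))*((-12 - 3 + 9) + 5*(12*(-1))) = (12*(-16))*(-6 + 5*(-12)) = -192*(-6 - 60) = -192*(-66) = 12672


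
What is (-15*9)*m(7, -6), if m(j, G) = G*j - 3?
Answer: 6075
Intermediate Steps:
m(j, G) = -3 + G*j
(-15*9)*m(7, -6) = (-15*9)*(-3 - 6*7) = -135*(-3 - 42) = -135*(-45) = 6075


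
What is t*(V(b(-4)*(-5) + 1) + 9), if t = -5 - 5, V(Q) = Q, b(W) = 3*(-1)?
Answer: -250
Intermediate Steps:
b(W) = -3
t = -10
t*(V(b(-4)*(-5) + 1) + 9) = -10*((-3*(-5) + 1) + 9) = -10*((15 + 1) + 9) = -10*(16 + 9) = -10*25 = -250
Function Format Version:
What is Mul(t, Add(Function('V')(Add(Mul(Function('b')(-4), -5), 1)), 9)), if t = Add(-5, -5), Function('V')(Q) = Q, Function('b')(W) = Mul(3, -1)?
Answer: -250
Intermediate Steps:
Function('b')(W) = -3
t = -10
Mul(t, Add(Function('V')(Add(Mul(Function('b')(-4), -5), 1)), 9)) = Mul(-10, Add(Add(Mul(-3, -5), 1), 9)) = Mul(-10, Add(Add(15, 1), 9)) = Mul(-10, Add(16, 9)) = Mul(-10, 25) = -250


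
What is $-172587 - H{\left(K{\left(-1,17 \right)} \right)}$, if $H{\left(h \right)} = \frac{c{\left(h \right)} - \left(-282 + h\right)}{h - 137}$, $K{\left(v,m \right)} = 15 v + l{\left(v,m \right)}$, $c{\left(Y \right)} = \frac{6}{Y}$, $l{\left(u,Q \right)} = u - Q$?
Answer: $- \frac{322734227}{1870} \approx -1.7259 \cdot 10^{5}$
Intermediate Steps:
$K{\left(v,m \right)} = - m + 16 v$ ($K{\left(v,m \right)} = 15 v - \left(m - v\right) = - m + 16 v$)
$H{\left(h \right)} = \frac{282 - h + \frac{6}{h}}{-137 + h}$ ($H{\left(h \right)} = \frac{\frac{6}{h} - \left(-282 + h\right)}{h - 137} = \frac{282 - h + \frac{6}{h}}{-137 + h}$)
$-172587 - H{\left(K{\left(-1,17 \right)} \right)} = -172587 - \frac{6 + \left(\left(-1\right) 17 + 16 \left(-1\right)\right) \left(282 - \left(\left(-1\right) 17 + 16 \left(-1\right)\right)\right)}{\left(\left(-1\right) 17 + 16 \left(-1\right)\right) \left(-137 + \left(\left(-1\right) 17 + 16 \left(-1\right)\right)\right)} = -172587 - \frac{6 + \left(-17 - 16\right) \left(282 - \left(-17 - 16\right)\right)}{\left(-17 - 16\right) \left(-137 - 33\right)} = -172587 - \frac{6 - 33 \left(282 - -33\right)}{\left(-33\right) \left(-137 - 33\right)} = -172587 - - \frac{6 - 33 \left(282 + 33\right)}{33 \left(-170\right)} = -172587 - \left(- \frac{1}{33}\right) \left(- \frac{1}{170}\right) \left(6 - 10395\right) = -172587 - \left(- \frac{1}{33}\right) \left(- \frac{1}{170}\right) \left(-10389\right) = -172587 - - \frac{3463}{1870} = -172587 + \frac{3463}{1870} = - \frac{322734227}{1870}$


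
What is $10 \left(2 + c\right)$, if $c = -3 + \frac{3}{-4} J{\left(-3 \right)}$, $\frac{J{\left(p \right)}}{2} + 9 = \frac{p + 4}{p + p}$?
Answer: $\frac{255}{2} \approx 127.5$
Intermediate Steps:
$J{\left(p \right)} = -18 + \frac{4 + p}{p}$ ($J{\left(p \right)} = -18 + 2 \frac{p + 4}{p + p} = -18 + 2 \frac{4 + p}{2 p} = -18 + \frac{4 + p}{p}$)
$c = \frac{43}{4}$ ($c = -3 + \frac{3}{-4} \left(-17 + \frac{4}{-3}\right) = -3 + 3 \left(- \frac{1}{4}\right) \left(-17 + 4 \left(- \frac{1}{3}\right)\right) = -3 - \frac{3 \left(-17 - \frac{4}{3}\right)}{4} = -3 - - \frac{55}{4} = -3 + \frac{55}{4} = \frac{43}{4} \approx 10.75$)
$10 \left(2 + c\right) = 10 \left(2 + \frac{43}{4}\right) = 10 \cdot \frac{51}{4} = \frac{255}{2}$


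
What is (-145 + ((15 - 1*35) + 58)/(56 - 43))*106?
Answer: -195782/13 ≈ -15060.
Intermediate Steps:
(-145 + ((15 - 1*35) + 58)/(56 - 43))*106 = (-145 + ((15 - 35) + 58)/13)*106 = (-145 + (-20 + 58)*(1/13))*106 = (-145 + 38*(1/13))*106 = (-145 + 38/13)*106 = -1847/13*106 = -195782/13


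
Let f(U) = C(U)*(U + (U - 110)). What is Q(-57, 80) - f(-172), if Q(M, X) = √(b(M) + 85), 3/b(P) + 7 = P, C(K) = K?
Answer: -78088 + √5437/8 ≈ -78079.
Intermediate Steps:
b(P) = 3/(-7 + P)
Q(M, X) = √(85 + 3/(-7 + M)) (Q(M, X) = √(3/(-7 + M) + 85) = √(85 + 3/(-7 + M)))
f(U) = U*(-110 + 2*U) (f(U) = U*(U + (U - 110)) = U*(U + (-110 + U)) = U*(-110 + 2*U))
Q(-57, 80) - f(-172) = √((-592 + 85*(-57))/(-7 - 57)) - 2*(-172)*(-55 - 172) = √((-592 - 4845)/(-64)) - 2*(-172)*(-227) = √(-1/64*(-5437)) - 1*78088 = √(5437/64) - 78088 = √5437/8 - 78088 = -78088 + √5437/8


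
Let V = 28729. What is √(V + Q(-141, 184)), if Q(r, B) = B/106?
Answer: √80704637/53 ≈ 169.50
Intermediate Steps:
Q(r, B) = B/106 (Q(r, B) = B*(1/106) = B/106)
√(V + Q(-141, 184)) = √(28729 + (1/106)*184) = √(28729 + 92/53) = √(1522729/53) = √80704637/53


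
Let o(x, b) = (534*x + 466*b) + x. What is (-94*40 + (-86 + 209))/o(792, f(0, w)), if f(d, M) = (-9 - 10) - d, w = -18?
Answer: -3637/414866 ≈ -0.0087667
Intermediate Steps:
f(d, M) = -19 - d
o(x, b) = 466*b + 535*x (o(x, b) = (466*b + 534*x) + x = 466*b + 535*x)
(-94*40 + (-86 + 209))/o(792, f(0, w)) = (-94*40 + (-86 + 209))/(466*(-19 - 1*0) + 535*792) = (-3760 + 123)/(466*(-19 + 0) + 423720) = -3637/(466*(-19) + 423720) = -3637/(-8854 + 423720) = -3637/414866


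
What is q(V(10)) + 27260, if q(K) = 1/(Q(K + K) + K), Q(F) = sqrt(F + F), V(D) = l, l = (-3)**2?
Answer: 408901/15 ≈ 27260.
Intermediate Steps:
l = 9
V(D) = 9
Q(F) = sqrt(2)*sqrt(F) (Q(F) = sqrt(2*F) = sqrt(2)*sqrt(F))
q(K) = 1/(K + 2*sqrt(K)) (q(K) = 1/(sqrt(2)*sqrt(K + K) + K) = 1/(sqrt(2)*sqrt(2*K) + K) = 1/(sqrt(2)*(sqrt(2)*sqrt(K)) + K) = 1/(2*sqrt(K) + K) = 1/(K + 2*sqrt(K)))
q(V(10)) + 27260 = 1/(9 + 2*sqrt(9)) + 27260 = 1/(9 + 2*3) + 27260 = 1/(9 + 6) + 27260 = 1/15 + 27260 = 408901/15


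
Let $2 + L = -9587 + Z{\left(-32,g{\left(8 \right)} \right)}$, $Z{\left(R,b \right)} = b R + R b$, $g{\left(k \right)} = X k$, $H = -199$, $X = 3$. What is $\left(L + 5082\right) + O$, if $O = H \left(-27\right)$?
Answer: $-670$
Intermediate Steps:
$g{\left(k \right)} = 3 k$
$O = 5373$ ($O = \left(-199\right) \left(-27\right) = 5373$)
$Z{\left(R,b \right)} = 2 R b$ ($Z{\left(R,b \right)} = R b + R b = 2 R b$)
$L = -11125$ ($L = -2 - \left(9587 + 64 \cdot 3 \cdot 8\right) = -2 - \left(9587 + 64 \cdot 24\right) = -2 - 11123 = -11125$)
$\left(L + 5082\right) + O = \left(-11125 + 5082\right) + 5373 = -6043 + 5373 = -670$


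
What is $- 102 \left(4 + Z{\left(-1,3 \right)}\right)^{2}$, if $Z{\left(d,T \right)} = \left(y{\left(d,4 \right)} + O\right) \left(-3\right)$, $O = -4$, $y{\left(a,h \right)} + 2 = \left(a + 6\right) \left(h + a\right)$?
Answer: $-53958$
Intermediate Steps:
$y{\left(a,h \right)} = -2 + \left(6 + a\right) \left(a + h\right)$ ($y{\left(a,h \right)} = -2 + \left(a + 6\right) \left(h + a\right) = -2 + \left(6 + a\right) \left(a + h\right)$)
$Z{\left(d,T \right)} = -54 - 30 d - 3 d^{2}$ ($Z{\left(d,T \right)} = \left(\left(-2 + d^{2} + 6 d + 6 \cdot 4 + d 4\right) - 4\right) \left(-3\right) = \left(\left(-2 + d^{2} + 6 d + 24 + 4 d\right) - 4\right) \left(-3\right) = \left(\left(22 + d^{2} + 10 d\right) - 4\right) \left(-3\right) = \left(18 + d^{2} + 10 d\right) \left(-3\right) = -54 - 30 d - 3 d^{2}$)
$- 102 \left(4 + Z{\left(-1,3 \right)}\right)^{2} = - 102 \left(4 - \left(24 + 3\right)\right)^{2} = - 102 \left(4 - 27\right)^{2} = - 102 \left(-23\right)^{2} = \left(-102\right) 529 = -53958$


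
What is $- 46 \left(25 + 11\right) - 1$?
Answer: $-1657$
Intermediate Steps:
$- 46 \left(25 + 11\right) - 1 = \left(-46\right) 36 - 1 = -1656 - 1 = -1657$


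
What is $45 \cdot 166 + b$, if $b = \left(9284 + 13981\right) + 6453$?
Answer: $37188$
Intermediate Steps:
$b = 29718$ ($b = 23265 + 6453 = 29718$)
$45 \cdot 166 + b = 45 \cdot 166 + 29718 = 7470 + 29718 = 37188$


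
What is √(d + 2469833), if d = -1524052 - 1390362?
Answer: I*√444581 ≈ 666.77*I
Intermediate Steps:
d = -2914414
√(d + 2469833) = √(-2914414 + 2469833) = √(-444581) = I*√444581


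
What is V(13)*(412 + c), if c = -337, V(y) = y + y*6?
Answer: 6825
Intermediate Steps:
V(y) = 7*y (V(y) = y + 6*y = 7*y)
V(13)*(412 + c) = (7*13)*(412 - 337) = 91*75 = 6825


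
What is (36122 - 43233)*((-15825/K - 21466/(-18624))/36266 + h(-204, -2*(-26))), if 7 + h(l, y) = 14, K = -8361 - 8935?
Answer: -18171909872712557/365063420352 ≈ -49777.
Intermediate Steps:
K = -17296
h(l, y) = 7 (h(l, y) = -7 + 14 = 7)
(36122 - 43233)*((-15825/K - 21466/(-18624))/36266 + h(-204, -2*(-26))) = (36122 - 43233)*((-15825/(-17296) - 21466/(-18624))/36266 + 7) = -7111*((-15825*(-1/17296) - 21466*(-1/18624))*(1/36266) + 7) = -7111*((15825/17296 + 10733/9312)*(1/36266) + 7) = -7111*((20812523/10066272)*(1/36266) + 7) = -7111*(20812523/365063420352 + 7) = -7111*2555464754987/365063420352 = -18171909872712557/365063420352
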